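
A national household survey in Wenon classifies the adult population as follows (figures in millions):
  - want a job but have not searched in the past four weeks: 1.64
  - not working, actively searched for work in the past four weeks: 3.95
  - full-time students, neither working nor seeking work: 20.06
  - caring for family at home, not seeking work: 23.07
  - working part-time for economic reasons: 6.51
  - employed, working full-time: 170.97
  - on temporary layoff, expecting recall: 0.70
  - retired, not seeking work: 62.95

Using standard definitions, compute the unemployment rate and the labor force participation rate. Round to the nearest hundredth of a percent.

Employed = 6.51 + 170.97 = 177.48 million (anyone who worked, including part-time for economic reasons, counts as employed).
Unemployed = 3.95 + 0.70 = 4.65 million (jobless and actively searching, or on temporary layoff).
Labor force = 177.48 + 4.65 = 182.13 million.
Not in labor force = 1.64 + 20.06 + 23.07 + 62.95 = 107.72 million (those not working and not actively searching are outside the labor force — including those who want a job but have given up searching).
Civilian working-age population = 182.13 + 107.72 = 289.85 million.
Unemployment rate = 4.65 / 182.13 = 2.55%.
Labor force participation rate = 182.13 / 289.85 = 62.84%.

Unemployment rate ≈ 2.55%; labor force participation rate ≈ 62.84%.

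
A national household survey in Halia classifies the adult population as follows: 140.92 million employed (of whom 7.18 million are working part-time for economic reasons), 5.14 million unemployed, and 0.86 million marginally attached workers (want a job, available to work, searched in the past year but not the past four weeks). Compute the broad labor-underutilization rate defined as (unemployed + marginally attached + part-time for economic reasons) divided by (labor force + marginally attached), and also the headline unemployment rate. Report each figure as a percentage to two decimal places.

Broad underutilization rate ≈ 8.97%; headline unemployment rate ≈ 3.52%.

Labor force = 140.92 + 5.14 = 146.06 million.
Numerator = 5.14 + 0.86 + 7.18 = 13.18 million.
Denominator = 146.06 + 0.86 = 146.92 million.
Broad rate = 13.18 / 146.92 = 8.97%.
Headline unemployment rate = 5.14 / 146.06 = 3.52%.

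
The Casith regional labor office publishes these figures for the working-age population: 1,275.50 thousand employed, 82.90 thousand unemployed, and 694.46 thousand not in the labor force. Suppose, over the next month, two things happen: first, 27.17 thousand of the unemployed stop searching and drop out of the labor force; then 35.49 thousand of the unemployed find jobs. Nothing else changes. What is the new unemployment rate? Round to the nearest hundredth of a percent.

Initially, labor force = 1,275.50 + 82.90 = 1,358.40 thousand, so u = 82.90/1,358.40 = 6.10%.
After the first change, unemployed and labor force both fall by 27.17 → E = 1,275.50, U = 55.73, labor force = 1,331.23 thousand.
After the second change, unemployed falls and employed rises by 35.49; labor force unchanged → E = 1,310.99, U = 20.24, labor force = 1,331.23 thousand.
New unemployment rate = 20.24 / 1,331.23 = 1.52%.

New unemployment rate ≈ 1.52%.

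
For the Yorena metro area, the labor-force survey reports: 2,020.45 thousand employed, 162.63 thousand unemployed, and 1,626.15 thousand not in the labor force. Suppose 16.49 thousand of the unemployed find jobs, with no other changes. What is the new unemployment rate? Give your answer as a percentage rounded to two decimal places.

New unemployment rate ≈ 6.69%.

Initially, labor force = 2,020.45 + 162.63 = 2,183.08 thousand, so u = 162.63/2,183.08 = 7.45%.
After the change, unemployed falls and employed rises by 16.49; labor force unchanged → E = 2,036.94, U = 146.14, labor force = 2,183.08 thousand.
New unemployment rate = 146.14 / 2,183.08 = 6.69%.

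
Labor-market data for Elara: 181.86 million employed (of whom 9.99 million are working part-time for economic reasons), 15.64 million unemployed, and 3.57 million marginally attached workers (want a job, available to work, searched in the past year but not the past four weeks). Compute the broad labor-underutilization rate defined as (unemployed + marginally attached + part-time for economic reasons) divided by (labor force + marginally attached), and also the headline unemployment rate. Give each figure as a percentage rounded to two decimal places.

Broad underutilization rate ≈ 14.52%; headline unemployment rate ≈ 7.92%.

Labor force = 181.86 + 15.64 = 197.50 million.
Numerator = 15.64 + 3.57 + 9.99 = 29.20 million.
Denominator = 197.50 + 3.57 = 201.07 million.
Broad rate = 29.20 / 201.07 = 14.52%.
Headline unemployment rate = 15.64 / 197.50 = 7.92%.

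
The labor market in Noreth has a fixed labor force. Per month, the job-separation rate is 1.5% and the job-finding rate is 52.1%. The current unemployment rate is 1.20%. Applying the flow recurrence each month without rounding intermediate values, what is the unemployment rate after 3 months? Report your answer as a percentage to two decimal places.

Unemployment rate after three months ≈ 2.64%.

With a fixed labor force, u_{t+1} = u_t + s·(1−u_t) − f·u_t = u_t·(1−s−f) + s.
Here 1−s−f = 0.464 and s = 0.015.
u_1 = 0.012000 × 0.464 + 0.015 = 0.020568.
u_2 = 0.020568 × 0.464 + 0.015 = 0.024544.
u_3 = 0.024544 × 0.464 + 0.015 = 0.026388.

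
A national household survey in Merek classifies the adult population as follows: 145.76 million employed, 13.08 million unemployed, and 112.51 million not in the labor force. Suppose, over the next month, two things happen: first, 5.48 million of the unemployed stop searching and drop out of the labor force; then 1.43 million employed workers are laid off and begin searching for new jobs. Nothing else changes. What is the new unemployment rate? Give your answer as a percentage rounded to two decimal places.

Initially, labor force = 145.76 + 13.08 = 158.84 million, so u = 13.08/158.84 = 8.23%.
After the first change, unemployed and labor force both fall by 5.48 → E = 145.76, U = 7.60, labor force = 153.36 million.
After the second change, employed falls and unemployed rises by 1.43; labor force unchanged → E = 144.33, U = 9.03, labor force = 153.36 million.
New unemployment rate = 9.03 / 153.36 = 5.89%.

New unemployment rate ≈ 5.89%.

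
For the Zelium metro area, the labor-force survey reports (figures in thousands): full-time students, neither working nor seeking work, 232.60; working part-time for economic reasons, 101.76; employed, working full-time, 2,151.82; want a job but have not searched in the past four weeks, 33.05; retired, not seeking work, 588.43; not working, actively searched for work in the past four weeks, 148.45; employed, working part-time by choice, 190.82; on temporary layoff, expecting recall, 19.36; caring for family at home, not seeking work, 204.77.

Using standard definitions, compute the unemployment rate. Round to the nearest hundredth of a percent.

Unemployment rate ≈ 6.42%.

Employed = 101.76 + 2,151.82 + 190.82 = 2,444.40 thousand (anyone who worked, including part-time for economic reasons, counts as employed).
Unemployed = 148.45 + 19.36 = 167.81 thousand (jobless and actively searching, or on temporary layoff).
Labor force = 2,444.40 + 167.81 = 2,612.21 thousand.
Unemployment rate = 167.81 / 2,612.21 = 6.42%.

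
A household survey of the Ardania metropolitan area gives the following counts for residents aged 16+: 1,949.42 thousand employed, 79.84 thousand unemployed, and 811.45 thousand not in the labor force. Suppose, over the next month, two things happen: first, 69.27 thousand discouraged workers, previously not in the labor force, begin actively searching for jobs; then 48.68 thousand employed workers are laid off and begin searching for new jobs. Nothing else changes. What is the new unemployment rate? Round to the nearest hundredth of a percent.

Initially, labor force = 1,949.42 + 79.84 = 2,029.26 thousand, so u = 79.84/2,029.26 = 3.93%.
After the first change, unemployed and labor force both rise by 69.27 → E = 1,949.42, U = 149.11, labor force = 2,098.53 thousand.
After the second change, employed falls and unemployed rises by 48.68; labor force unchanged → E = 1,900.74, U = 197.79, labor force = 2,098.53 thousand.
New unemployment rate = 197.79 / 2,098.53 = 9.43%.

New unemployment rate ≈ 9.43%.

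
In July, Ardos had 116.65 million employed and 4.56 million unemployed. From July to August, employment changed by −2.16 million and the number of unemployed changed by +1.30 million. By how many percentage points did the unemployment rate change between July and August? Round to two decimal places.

The unemployment rate changed by +1.11 percentage points.

July: labor force = 116.65 + 4.56 = 121.21; u = 4.56/121.21 = 3.76%.
August: labor force = 114.49 + 5.86 = 120.35; u = 5.86/120.35 = 4.87%.
Change = 4.87% − 3.76% = +1.11 pp.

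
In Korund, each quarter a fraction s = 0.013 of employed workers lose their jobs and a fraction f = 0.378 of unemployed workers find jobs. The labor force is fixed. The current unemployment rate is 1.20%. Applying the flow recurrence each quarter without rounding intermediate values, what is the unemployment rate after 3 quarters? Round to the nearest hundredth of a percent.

Unemployment rate after three quarters ≈ 2.84%.

With a fixed labor force, u_{t+1} = u_t + s·(1−u_t) − f·u_t = u_t·(1−s−f) + s.
Here 1−s−f = 0.609 and s = 0.013.
u_1 = 0.012000 × 0.609 + 0.013 = 0.020308.
u_2 = 0.020308 × 0.609 + 0.013 = 0.025368.
u_3 = 0.025368 × 0.609 + 0.013 = 0.028449.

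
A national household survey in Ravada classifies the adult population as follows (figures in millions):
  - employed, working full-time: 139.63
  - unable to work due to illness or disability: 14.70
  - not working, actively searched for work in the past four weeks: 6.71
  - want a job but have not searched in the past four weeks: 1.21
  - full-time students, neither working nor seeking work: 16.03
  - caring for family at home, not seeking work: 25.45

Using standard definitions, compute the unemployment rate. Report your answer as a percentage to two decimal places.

Unemployment rate ≈ 4.59%.

Employed = 139.63 million.
Unemployed = 6.71 million.
Labor force = 139.63 + 6.71 = 146.34 million.
Unemployment rate = 6.71 / 146.34 = 4.59%.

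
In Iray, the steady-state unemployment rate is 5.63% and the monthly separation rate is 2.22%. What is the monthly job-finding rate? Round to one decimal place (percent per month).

From u* = s/(s+f): f = s·(1−u)/u.
f = 2.22 × (1 − 0.0563) / 0.0563 = 2.0950 / 0.0563 ≈ 37.2% per month.

Job-finding rate ≈ 37.2% per month.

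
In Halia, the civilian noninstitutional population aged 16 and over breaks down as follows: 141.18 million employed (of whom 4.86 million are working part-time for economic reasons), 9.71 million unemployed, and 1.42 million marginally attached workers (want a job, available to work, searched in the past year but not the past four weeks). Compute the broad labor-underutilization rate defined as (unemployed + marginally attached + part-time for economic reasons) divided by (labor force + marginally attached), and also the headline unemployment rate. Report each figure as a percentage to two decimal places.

Labor force = 141.18 + 9.71 = 150.89 million.
Numerator = 9.71 + 1.42 + 4.86 = 15.99 million.
Denominator = 150.89 + 1.42 = 152.31 million.
Broad rate = 15.99 / 152.31 = 10.50%.
Headline unemployment rate = 9.71 / 150.89 = 6.44%.

Broad underutilization rate ≈ 10.50%; headline unemployment rate ≈ 6.44%.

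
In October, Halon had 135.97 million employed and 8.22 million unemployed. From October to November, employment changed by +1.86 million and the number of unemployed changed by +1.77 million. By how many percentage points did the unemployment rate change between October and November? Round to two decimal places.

The unemployment rate changed by +1.06 percentage points.

October: labor force = 135.97 + 8.22 = 144.19; u = 8.22/144.19 = 5.70%.
November: labor force = 137.83 + 9.99 = 147.82; u = 9.99/147.82 = 6.76%.
Change = 6.76% − 5.70% = +1.06 pp.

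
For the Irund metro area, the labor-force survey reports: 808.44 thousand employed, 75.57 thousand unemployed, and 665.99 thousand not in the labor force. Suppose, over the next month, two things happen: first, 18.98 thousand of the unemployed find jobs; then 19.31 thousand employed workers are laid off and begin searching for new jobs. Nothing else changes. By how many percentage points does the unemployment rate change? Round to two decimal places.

Initially, labor force = 808.44 + 75.57 = 884.01 thousand, so u = 75.57/884.01 = 8.55%.
After the first change, unemployed falls and employed rises by 18.98; labor force unchanged → E = 827.42, U = 56.59, labor force = 884.01 thousand.
After the second change, employed falls and unemployed rises by 19.31; labor force unchanged → E = 808.11, U = 75.90, labor force = 884.01 thousand.
New unemployment rate = 75.90 / 884.01 = 8.59%.
Change = 8.59% − 8.55% = +0.04 percentage points.

The unemployment rate changes by +0.04 percentage points.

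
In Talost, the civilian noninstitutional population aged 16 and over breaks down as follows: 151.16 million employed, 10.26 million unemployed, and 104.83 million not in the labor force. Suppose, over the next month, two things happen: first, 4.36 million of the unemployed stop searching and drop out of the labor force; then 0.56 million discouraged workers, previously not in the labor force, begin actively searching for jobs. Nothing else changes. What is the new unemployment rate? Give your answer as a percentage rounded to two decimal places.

New unemployment rate ≈ 4.10%.

Initially, labor force = 151.16 + 10.26 = 161.42 million, so u = 10.26/161.42 = 6.36%.
After the first change, unemployed and labor force both fall by 4.36 → E = 151.16, U = 5.90, labor force = 157.06 million.
After the second change, unemployed and labor force both rise by 0.56 → E = 151.16, U = 6.46, labor force = 157.62 million.
New unemployment rate = 6.46 / 157.62 = 4.10%.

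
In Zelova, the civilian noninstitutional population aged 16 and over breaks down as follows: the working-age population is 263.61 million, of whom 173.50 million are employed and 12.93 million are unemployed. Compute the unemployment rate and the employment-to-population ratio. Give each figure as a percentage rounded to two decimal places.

Unemployment rate ≈ 6.94%; employment-population ratio ≈ 65.82%.

Labor force = employed + unemployed = 173.50 + 12.93 = 186.43 million.
Unemployment rate = 12.93 / 186.43 = 6.94%.
Employment-population ratio = 173.50 / 263.61 = 65.82%.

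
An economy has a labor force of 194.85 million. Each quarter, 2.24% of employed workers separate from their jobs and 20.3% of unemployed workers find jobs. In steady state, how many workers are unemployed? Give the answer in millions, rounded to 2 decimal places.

Steady-state unemployment rate u* = s/(s+f) = 2.24/(2.24+20.3) = 0.099379.
Unemployed = u* × labor force = 0.099379 × 194.85 ≈ 19.36 million.

About 19.36 million are unemployed in steady state.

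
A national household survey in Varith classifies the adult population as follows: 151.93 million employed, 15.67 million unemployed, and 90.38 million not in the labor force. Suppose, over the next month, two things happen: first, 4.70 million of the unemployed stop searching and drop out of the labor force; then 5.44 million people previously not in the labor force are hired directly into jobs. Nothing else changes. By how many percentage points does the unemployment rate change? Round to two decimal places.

The unemployment rate changes by −2.83 percentage points.

Initially, labor force = 151.93 + 15.67 = 167.60 million, so u = 15.67/167.60 = 9.35%.
After the first change, unemployed and labor force both fall by 4.70 → E = 151.93, U = 10.97, labor force = 162.90 million.
After the second change, employed and labor force both rise by 5.44; unemployed unchanged → E = 157.37, U = 10.97, labor force = 168.34 million.
New unemployment rate = 10.97 / 168.34 = 6.52%.
Change = 6.52% − 9.35% = −2.83 percentage points.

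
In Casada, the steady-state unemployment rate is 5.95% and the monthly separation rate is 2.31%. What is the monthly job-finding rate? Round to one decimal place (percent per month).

Job-finding rate ≈ 36.5% per month.

From u* = s/(s+f): f = s·(1−u)/u.
f = 2.31 × (1 − 0.0595) / 0.0595 = 2.1726 / 0.0595 ≈ 36.5% per month.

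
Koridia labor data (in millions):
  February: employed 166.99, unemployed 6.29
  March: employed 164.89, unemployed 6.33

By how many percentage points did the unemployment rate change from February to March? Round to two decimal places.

February: labor force = 166.99 + 6.29 = 173.28; u = 6.29/173.28 = 3.63%.
March: labor force = 164.89 + 6.33 = 171.22; u = 6.33/171.22 = 3.70%.
Change = 3.70% − 3.63% = +0.07 pp.

The unemployment rate changed by +0.07 percentage points.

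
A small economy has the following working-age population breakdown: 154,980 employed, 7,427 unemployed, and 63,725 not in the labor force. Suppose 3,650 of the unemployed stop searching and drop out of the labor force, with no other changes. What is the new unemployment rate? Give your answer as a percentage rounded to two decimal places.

New unemployment rate ≈ 2.38%.

Initially, labor force = 154,980 + 7,427 = 162,407, so u = 7,427/162,407 = 4.57%.
After the change, unemployed and labor force both fall by 3,650 → E = 154,980, U = 3,777, labor force = 158,757.
New unemployment rate = 3,777 / 158,757 = 2.38%.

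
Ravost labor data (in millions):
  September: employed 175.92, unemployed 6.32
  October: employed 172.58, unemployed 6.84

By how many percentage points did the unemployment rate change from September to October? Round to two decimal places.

September: labor force = 175.92 + 6.32 = 182.24; u = 6.32/182.24 = 3.47%.
October: labor force = 172.58 + 6.84 = 179.42; u = 6.84/179.42 = 3.81%.
Change = 3.81% − 3.47% = +0.34 pp.

The unemployment rate changed by +0.34 percentage points.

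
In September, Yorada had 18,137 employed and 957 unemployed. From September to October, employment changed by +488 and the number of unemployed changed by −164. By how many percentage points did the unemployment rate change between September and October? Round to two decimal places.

September: labor force = 18,137 + 957 = 19,094; u = 957/19,094 = 5.01%.
October: labor force = 18,625 + 793 = 19,418; u = 793/19,418 = 4.08%.
Change = 4.08% − 5.01% = −0.93 pp.

The unemployment rate changed by −0.93 percentage points.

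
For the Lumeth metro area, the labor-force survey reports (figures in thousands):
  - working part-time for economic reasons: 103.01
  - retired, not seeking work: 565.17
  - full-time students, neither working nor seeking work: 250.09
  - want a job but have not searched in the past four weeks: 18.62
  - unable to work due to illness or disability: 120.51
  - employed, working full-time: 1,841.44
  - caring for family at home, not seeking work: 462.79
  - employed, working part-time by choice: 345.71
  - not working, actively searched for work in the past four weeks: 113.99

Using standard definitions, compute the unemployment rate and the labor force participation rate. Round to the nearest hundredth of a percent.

Employed = 103.01 + 1,841.44 + 345.71 = 2,290.16 thousand (anyone who worked, including part-time for economic reasons, counts as employed).
Unemployed = 113.99 thousand.
Labor force = 2,290.16 + 113.99 = 2,404.15 thousand.
Not in labor force = 565.17 + 250.09 + 18.62 + 120.51 + 462.79 = 1,417.18 thousand (those not working and not actively searching are outside the labor force — including those who want a job but have given up searching).
Civilian working-age population = 2,404.15 + 1,417.18 = 3,821.33 thousand.
Unemployment rate = 113.99 / 2,404.15 = 4.74%.
Labor force participation rate = 2,404.15 / 3,821.33 = 62.91%.

Unemployment rate ≈ 4.74%; labor force participation rate ≈ 62.91%.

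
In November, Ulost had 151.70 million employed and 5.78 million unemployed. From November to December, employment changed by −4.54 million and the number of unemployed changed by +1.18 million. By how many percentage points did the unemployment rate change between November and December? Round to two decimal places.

The unemployment rate changed by +0.85 percentage points.

November: labor force = 151.70 + 5.78 = 157.48; u = 5.78/157.48 = 3.67%.
December: labor force = 147.16 + 6.96 = 154.12; u = 6.96/154.12 = 4.52%.
Change = 4.52% − 3.67% = +0.85 pp.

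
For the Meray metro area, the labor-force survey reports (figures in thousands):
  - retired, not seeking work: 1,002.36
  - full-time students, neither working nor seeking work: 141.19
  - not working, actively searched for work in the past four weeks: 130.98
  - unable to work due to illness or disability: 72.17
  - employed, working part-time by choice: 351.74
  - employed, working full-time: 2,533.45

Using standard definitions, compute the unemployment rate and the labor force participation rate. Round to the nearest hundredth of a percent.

Unemployment rate ≈ 4.34%; labor force participation rate ≈ 71.27%.

Employed = 351.74 + 2,533.45 = 2,885.19 thousand.
Unemployed = 130.98 thousand.
Labor force = 2,885.19 + 130.98 = 3,016.17 thousand.
Not in labor force = 1,002.36 + 141.19 + 72.17 = 1,215.72 thousand (those not working and not actively searching are outside the labor force).
Civilian working-age population = 3,016.17 + 1,215.72 = 4,231.89 thousand.
Unemployment rate = 130.98 / 3,016.17 = 4.34%.
Labor force participation rate = 3,016.17 / 4,231.89 = 71.27%.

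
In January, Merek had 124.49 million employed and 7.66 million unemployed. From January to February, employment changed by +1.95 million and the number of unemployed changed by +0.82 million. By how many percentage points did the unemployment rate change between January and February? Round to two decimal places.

The unemployment rate changed by +0.49 percentage points.

January: labor force = 124.49 + 7.66 = 132.15; u = 7.66/132.15 = 5.80%.
February: labor force = 126.44 + 8.48 = 134.92; u = 8.48/134.92 = 6.29%.
Change = 6.29% − 5.80% = +0.49 pp.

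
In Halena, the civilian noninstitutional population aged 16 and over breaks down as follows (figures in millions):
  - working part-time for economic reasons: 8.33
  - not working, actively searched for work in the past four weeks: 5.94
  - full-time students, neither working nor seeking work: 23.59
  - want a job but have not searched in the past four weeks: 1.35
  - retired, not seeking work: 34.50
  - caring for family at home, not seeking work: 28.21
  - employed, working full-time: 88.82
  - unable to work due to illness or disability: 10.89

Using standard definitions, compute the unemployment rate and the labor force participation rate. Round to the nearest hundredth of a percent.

Unemployment rate ≈ 5.76%; labor force participation rate ≈ 51.13%.

Employed = 8.33 + 88.82 = 97.15 million (anyone who worked, including part-time for economic reasons, counts as employed).
Unemployed = 5.94 million.
Labor force = 97.15 + 5.94 = 103.09 million.
Not in labor force = 23.59 + 1.35 + 34.50 + 28.21 + 10.89 = 98.54 million (those not working and not actively searching are outside the labor force — including those who want a job but have given up searching).
Civilian working-age population = 103.09 + 98.54 = 201.63 million.
Unemployment rate = 5.94 / 103.09 = 5.76%.
Labor force participation rate = 103.09 / 201.63 = 51.13%.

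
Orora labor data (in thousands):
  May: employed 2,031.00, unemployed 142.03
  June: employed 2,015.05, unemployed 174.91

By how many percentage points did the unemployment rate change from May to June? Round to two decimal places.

May: labor force = 2,031.00 + 142.03 = 2,173.03; u = 142.03/2,173.03 = 6.54%.
June: labor force = 2,015.05 + 174.91 = 2,189.96; u = 174.91/2,189.96 = 7.99%.
Change = 7.99% − 6.54% = +1.45 pp.

The unemployment rate changed by +1.45 percentage points.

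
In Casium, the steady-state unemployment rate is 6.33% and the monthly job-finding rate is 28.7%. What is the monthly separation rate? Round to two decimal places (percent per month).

Separation rate ≈ 1.94% per month.

From u* = s/(s+f): s = u·f/(1−u).
s = 0.0633 × 28.7 / (1 − 0.0633) = 1.8167 / 0.9367 ≈ 1.94% per month.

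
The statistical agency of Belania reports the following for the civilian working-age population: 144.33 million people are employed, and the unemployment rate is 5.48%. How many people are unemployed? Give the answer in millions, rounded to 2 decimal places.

About 8.37 million are unemployed.

Let U be the number unemployed. The labor force is E + U, and U/(E+U) = 0.0548.
So U = 0.0548 × 144.33 / (1 − 0.0548) = 7.9093 / 0.9452 ≈ 8.37 million.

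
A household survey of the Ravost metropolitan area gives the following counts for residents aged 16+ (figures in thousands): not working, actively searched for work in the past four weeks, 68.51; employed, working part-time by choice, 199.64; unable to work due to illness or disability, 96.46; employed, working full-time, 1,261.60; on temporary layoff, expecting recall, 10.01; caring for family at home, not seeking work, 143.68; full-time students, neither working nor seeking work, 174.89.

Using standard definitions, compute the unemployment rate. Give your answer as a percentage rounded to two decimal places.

Unemployment rate ≈ 5.10%.

Employed = 199.64 + 1,261.60 = 1,461.24 thousand.
Unemployed = 68.51 + 10.01 = 78.52 thousand (jobless and actively searching, or on temporary layoff).
Labor force = 1,461.24 + 78.52 = 1,539.76 thousand.
Unemployment rate = 78.52 / 1,539.76 = 5.10%.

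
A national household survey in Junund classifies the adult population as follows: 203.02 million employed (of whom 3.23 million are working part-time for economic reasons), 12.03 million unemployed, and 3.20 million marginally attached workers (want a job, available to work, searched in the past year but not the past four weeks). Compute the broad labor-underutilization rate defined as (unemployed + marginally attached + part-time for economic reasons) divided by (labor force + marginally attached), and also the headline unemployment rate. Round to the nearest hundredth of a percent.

Broad underutilization rate ≈ 8.46%; headline unemployment rate ≈ 5.59%.

Labor force = 203.02 + 12.03 = 215.05 million.
Numerator = 12.03 + 3.20 + 3.23 = 18.46 million.
Denominator = 215.05 + 3.20 = 218.25 million.
Broad rate = 18.46 / 218.25 = 8.46%.
Headline unemployment rate = 12.03 / 215.05 = 5.59%.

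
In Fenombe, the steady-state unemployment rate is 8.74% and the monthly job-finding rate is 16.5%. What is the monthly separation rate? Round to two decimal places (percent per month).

From u* = s/(s+f): s = u·f/(1−u).
s = 0.0874 × 16.5 / (1 − 0.0874) = 1.4421 / 0.9126 ≈ 1.58% per month.

Separation rate ≈ 1.58% per month.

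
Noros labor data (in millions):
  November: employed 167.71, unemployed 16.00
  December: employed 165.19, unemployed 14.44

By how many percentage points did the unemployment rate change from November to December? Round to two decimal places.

November: labor force = 167.71 + 16.00 = 183.71; u = 16.00/183.71 = 8.71%.
December: labor force = 165.19 + 14.44 = 179.63; u = 14.44/179.63 = 8.04%.
Change = 8.04% − 8.71% = −0.67 pp.

The unemployment rate changed by −0.67 percentage points.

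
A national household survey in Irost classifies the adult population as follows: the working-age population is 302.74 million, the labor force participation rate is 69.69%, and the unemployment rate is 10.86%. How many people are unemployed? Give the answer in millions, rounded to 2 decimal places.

Labor force = 0.6969 × 302.74 = 210.98 million.
Unemployed = 0.1086 × 210.98 ≈ 22.91 million.

About 22.91 million are unemployed.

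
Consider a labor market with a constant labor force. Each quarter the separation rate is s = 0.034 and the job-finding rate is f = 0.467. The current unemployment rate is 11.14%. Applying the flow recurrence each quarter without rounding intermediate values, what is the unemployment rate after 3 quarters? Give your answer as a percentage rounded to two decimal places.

With a fixed labor force, u_{t+1} = u_t + s·(1−u_t) − f·u_t = u_t·(1−s−f) + s.
Here 1−s−f = 0.499 and s = 0.034.
u_1 = 0.111400 × 0.499 + 0.034 = 0.089589.
u_2 = 0.089589 × 0.499 + 0.034 = 0.078705.
u_3 = 0.078705 × 0.499 + 0.034 = 0.073274.

Unemployment rate after three quarters ≈ 7.33%.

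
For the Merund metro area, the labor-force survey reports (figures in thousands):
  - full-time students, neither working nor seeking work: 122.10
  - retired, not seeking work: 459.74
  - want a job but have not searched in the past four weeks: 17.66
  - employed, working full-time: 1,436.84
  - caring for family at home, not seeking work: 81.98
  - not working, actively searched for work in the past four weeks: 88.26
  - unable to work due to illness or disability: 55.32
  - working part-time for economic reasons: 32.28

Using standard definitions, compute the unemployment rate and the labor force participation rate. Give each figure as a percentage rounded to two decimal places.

Unemployment rate ≈ 5.67%; labor force participation rate ≈ 67.88%.

Employed = 1,436.84 + 32.28 = 1,469.12 thousand (anyone who worked, including part-time for economic reasons, counts as employed).
Unemployed = 88.26 thousand.
Labor force = 1,469.12 + 88.26 = 1,557.38 thousand.
Not in labor force = 122.10 + 459.74 + 17.66 + 81.98 + 55.32 = 736.80 thousand (those not working and not actively searching are outside the labor force — including those who want a job but have given up searching).
Civilian working-age population = 1,557.38 + 736.80 = 2,294.18 thousand.
Unemployment rate = 88.26 / 1,557.38 = 5.67%.
Labor force participation rate = 1,557.38 / 2,294.18 = 67.88%.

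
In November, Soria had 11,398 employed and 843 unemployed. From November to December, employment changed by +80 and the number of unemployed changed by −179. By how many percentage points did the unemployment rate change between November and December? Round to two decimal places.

November: labor force = 11,398 + 843 = 12,241; u = 843/12,241 = 6.89%.
December: labor force = 11,478 + 664 = 12,142; u = 664/12,142 = 5.47%.
Change = 5.47% − 6.89% = −1.42 pp.

The unemployment rate changed by −1.42 percentage points.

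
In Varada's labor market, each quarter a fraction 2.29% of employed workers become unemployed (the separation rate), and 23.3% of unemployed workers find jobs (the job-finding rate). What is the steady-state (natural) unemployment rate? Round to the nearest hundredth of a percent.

At steady state the flows balance: s·E = f·U, so U/(E+U) = s/(s+f).
u* = 2.29 / (2.29 + 23.3) = 2.29 / 25.59 = 8.95%.

Steady-state unemployment rate ≈ 8.95%.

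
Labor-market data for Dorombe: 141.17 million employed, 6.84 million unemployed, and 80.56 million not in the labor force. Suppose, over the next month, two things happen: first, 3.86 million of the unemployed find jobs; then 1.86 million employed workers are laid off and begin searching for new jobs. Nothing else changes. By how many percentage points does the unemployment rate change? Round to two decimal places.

The unemployment rate changes by −1.35 percentage points.

Initially, labor force = 141.17 + 6.84 = 148.01 million, so u = 6.84/148.01 = 4.62%.
After the first change, unemployed falls and employed rises by 3.86; labor force unchanged → E = 145.03, U = 2.98, labor force = 148.01 million.
After the second change, employed falls and unemployed rises by 1.86; labor force unchanged → E = 143.17, U = 4.84, labor force = 148.01 million.
New unemployment rate = 4.84 / 148.01 = 3.27%.
Change = 3.27% − 4.62% = −1.35 percentage points.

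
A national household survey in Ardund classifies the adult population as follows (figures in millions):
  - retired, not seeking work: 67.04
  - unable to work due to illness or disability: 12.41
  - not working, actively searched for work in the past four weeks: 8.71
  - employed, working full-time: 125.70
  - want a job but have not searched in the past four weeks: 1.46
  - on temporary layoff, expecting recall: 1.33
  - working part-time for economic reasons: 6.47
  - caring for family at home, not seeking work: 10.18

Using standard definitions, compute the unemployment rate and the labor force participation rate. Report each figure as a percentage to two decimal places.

Employed = 125.70 + 6.47 = 132.17 million (anyone who worked, including part-time for economic reasons, counts as employed).
Unemployed = 8.71 + 1.33 = 10.04 million (jobless and actively searching, or on temporary layoff).
Labor force = 132.17 + 10.04 = 142.21 million.
Not in labor force = 67.04 + 12.41 + 1.46 + 10.18 = 91.09 million (those not working and not actively searching are outside the labor force — including those who want a job but have given up searching).
Civilian working-age population = 142.21 + 91.09 = 233.30 million.
Unemployment rate = 10.04 / 142.21 = 7.06%.
Labor force participation rate = 142.21 / 233.30 = 60.96%.

Unemployment rate ≈ 7.06%; labor force participation rate ≈ 60.96%.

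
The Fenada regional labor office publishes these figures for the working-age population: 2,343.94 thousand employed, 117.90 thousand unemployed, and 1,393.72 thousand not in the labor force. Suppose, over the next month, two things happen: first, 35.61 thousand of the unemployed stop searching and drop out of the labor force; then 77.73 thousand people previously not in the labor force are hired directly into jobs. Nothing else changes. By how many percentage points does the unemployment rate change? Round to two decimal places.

Initially, labor force = 2,343.94 + 117.90 = 2,461.84 thousand, so u = 117.90/2,461.84 = 4.79%.
After the first change, unemployed and labor force both fall by 35.61 → E = 2,343.94, U = 82.29, labor force = 2,426.23 thousand.
After the second change, employed and labor force both rise by 77.73; unemployed unchanged → E = 2,421.67, U = 82.29, labor force = 2,503.96 thousand.
New unemployment rate = 82.29 / 2,503.96 = 3.29%.
Change = 3.29% − 4.79% = −1.50 percentage points.

The unemployment rate changes by −1.50 percentage points.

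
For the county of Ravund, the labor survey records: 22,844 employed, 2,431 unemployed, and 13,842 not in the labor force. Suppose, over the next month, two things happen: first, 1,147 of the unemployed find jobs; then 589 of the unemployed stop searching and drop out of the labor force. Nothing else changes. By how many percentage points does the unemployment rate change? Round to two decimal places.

The unemployment rate changes by −6.80 percentage points.

Initially, labor force = 22,844 + 2,431 = 25,275, so u = 2,431/25,275 = 9.62%.
After the first change, unemployed falls and employed rises by 1,147; labor force unchanged → E = 23,991, U = 1,284, labor force = 25,275.
After the second change, unemployed and labor force both fall by 589 → E = 23,991, U = 695, labor force = 24,686.
New unemployment rate = 695 / 24,686 = 2.82%.
Change = 2.82% − 9.62% = −6.80 percentage points.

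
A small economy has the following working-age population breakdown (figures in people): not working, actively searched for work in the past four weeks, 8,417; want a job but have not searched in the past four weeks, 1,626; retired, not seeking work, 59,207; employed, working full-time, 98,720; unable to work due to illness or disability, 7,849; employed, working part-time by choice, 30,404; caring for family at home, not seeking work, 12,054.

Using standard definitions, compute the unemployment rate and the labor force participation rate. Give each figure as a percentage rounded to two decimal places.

Unemployment rate ≈ 6.12%; labor force participation rate ≈ 63.01%.

Employed = 98,720 + 30,404 = 129,124.
Unemployed = 8,417.
Labor force = 129,124 + 8,417 = 137,541.
Not in labor force = 1,626 + 59,207 + 7,849 + 12,054 = 80,736 (those not working and not actively searching are outside the labor force — including those who want a job but have given up searching).
Civilian working-age population = 137,541 + 80,736 = 218,277.
Unemployment rate = 8,417 / 137,541 = 6.12%.
Labor force participation rate = 137,541 / 218,277 = 63.01%.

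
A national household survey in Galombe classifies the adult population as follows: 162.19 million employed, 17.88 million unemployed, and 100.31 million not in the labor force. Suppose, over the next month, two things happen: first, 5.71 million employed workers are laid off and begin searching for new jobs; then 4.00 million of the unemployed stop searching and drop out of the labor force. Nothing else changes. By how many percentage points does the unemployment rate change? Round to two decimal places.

The unemployment rate changes by +1.20 percentage points.

Initially, labor force = 162.19 + 17.88 = 180.07 million, so u = 17.88/180.07 = 9.93%.
After the first change, employed falls and unemployed rises by 5.71; labor force unchanged → E = 156.48, U = 23.59, labor force = 180.07 million.
After the second change, unemployed and labor force both fall by 4.00 → E = 156.48, U = 19.59, labor force = 176.07 million.
New unemployment rate = 19.59 / 176.07 = 11.13%.
Change = 11.13% − 9.93% = +1.20 percentage points.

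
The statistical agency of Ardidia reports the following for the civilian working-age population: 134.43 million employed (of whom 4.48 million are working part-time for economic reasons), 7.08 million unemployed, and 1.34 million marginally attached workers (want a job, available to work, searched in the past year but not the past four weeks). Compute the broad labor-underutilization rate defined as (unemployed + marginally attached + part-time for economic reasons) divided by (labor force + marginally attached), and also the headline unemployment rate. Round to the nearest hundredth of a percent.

Broad underutilization rate ≈ 9.03%; headline unemployment rate ≈ 5.00%.

Labor force = 134.43 + 7.08 = 141.51 million.
Numerator = 7.08 + 1.34 + 4.48 = 12.90 million.
Denominator = 141.51 + 1.34 = 142.85 million.
Broad rate = 12.90 / 142.85 = 9.03%.
Headline unemployment rate = 7.08 / 141.51 = 5.00%.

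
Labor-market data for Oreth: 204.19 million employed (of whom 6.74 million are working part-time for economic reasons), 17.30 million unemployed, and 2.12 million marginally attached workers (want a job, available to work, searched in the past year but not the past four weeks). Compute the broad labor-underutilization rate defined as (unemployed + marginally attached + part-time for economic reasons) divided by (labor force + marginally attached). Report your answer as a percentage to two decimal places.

Labor force = 204.19 + 17.30 = 221.49 million.
Numerator = 17.30 + 2.12 + 6.74 = 26.16 million.
Denominator = 221.49 + 2.12 = 223.61 million.
Broad rate = 26.16 / 223.61 = 11.70%.

Broad underutilization rate ≈ 11.70%.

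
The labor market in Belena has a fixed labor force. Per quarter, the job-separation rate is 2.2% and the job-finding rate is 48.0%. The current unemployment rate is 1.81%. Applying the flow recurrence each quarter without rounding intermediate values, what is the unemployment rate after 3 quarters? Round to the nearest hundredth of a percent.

With a fixed labor force, u_{t+1} = u_t + s·(1−u_t) − f·u_t = u_t·(1−s−f) + s.
Here 1−s−f = 0.498 and s = 0.022.
u_1 = 0.018100 × 0.498 + 0.022 = 0.031014.
u_2 = 0.031014 × 0.498 + 0.022 = 0.037445.
u_3 = 0.037445 × 0.498 + 0.022 = 0.040648.

Unemployment rate after three quarters ≈ 4.06%.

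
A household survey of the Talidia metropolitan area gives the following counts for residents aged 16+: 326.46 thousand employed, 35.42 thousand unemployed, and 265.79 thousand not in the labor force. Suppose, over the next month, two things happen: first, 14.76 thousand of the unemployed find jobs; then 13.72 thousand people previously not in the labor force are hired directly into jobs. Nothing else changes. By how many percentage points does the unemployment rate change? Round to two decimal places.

The unemployment rate changes by −4.29 percentage points.

Initially, labor force = 326.46 + 35.42 = 361.88 thousand, so u = 35.42/361.88 = 9.79%.
After the first change, unemployed falls and employed rises by 14.76; labor force unchanged → E = 341.22, U = 20.66, labor force = 361.88 thousand.
After the second change, employed and labor force both rise by 13.72; unemployed unchanged → E = 354.94, U = 20.66, labor force = 375.60 thousand.
New unemployment rate = 20.66 / 375.60 = 5.50%.
Change = 5.50% − 9.79% = −4.29 percentage points.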